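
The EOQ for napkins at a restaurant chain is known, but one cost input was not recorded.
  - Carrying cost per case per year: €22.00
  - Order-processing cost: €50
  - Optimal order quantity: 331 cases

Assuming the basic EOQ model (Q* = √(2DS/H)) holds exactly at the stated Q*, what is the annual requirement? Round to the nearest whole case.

24,103 cases per year

From Q* = √(2DS/H) ⇒ Q*² = 2DS/H.
D = Q²H / (2S) = 331² × 22 / (2 × 50) = 24,103.42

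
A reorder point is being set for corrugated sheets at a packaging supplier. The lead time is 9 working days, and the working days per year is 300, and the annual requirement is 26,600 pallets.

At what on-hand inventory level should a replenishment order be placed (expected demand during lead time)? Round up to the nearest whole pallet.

Daily demand d = 26,600 / 300 = 88.667 pallets/day
Demand during lead time = 88.667 × 9 = 798.00
Reorder point = 798.00 → round up

798 pallets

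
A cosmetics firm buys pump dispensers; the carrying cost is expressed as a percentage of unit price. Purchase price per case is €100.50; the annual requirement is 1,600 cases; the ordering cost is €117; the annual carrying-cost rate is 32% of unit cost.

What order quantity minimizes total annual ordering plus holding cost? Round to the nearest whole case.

108 cases

Carrying cost H = €100.5 × 32% = €32.1600/case/yr
Optimal lot size Q* = (2 × 1,600 × €117 / €32.16)^½ ≈ 107.90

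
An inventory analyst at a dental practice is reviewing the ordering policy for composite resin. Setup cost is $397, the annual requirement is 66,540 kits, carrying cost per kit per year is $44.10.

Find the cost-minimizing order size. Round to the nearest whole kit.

1,095 kits

Optimal lot size Q* = (2 × 66,540 × $397 / $44.1)^½ ≈ 1,094.54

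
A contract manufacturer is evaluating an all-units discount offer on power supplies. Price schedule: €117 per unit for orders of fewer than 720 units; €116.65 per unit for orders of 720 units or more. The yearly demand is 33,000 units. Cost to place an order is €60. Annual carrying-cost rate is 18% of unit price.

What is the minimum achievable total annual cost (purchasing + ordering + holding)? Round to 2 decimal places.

H₁ = 18%×€117 = €21.0600;  H₂ = 18%×€116.65 = €20.9970
EOQ₁ = √(2×33,000×60/21.0600) = 433.63  (< 720, feasible at tier 1)
EOQ₂ = √(2×33,000×60/20.9970) = 434.28  (< 720 → use Q = 720 at tier-2 price)
TC(tier 1 (EOQ₁), Q≈433.6) = €3,870,132.23
TC(tier 2, Q≈720.0) = €3,859,758.92
Minimum at tier 2: €3,859,758.92

€3,859,758.92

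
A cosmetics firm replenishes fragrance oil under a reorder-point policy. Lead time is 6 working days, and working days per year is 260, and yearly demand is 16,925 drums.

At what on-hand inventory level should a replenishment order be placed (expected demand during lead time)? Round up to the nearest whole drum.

391 drums

Daily demand d = 16,925 / 260 = 65.096 drums/day
Demand during lead time = 65.096 × 6 = 390.58
Reorder point = 390.58 → round up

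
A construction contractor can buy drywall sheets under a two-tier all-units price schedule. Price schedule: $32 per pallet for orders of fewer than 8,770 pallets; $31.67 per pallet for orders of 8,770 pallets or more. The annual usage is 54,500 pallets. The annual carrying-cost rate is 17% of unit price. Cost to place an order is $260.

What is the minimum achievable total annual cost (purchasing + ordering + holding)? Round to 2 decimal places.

$1,751,239.14

H₁ = 17%×$32 = $5.4400;  H₂ = 17%×$31.67 = $5.3839
EOQ₁ = √(2×54,500×260/5.4400) = 2,282.45  (< 8,770, feasible at tier 1)
EOQ₂ = √(2×54,500×260/5.3839) = 2,294.31  (< 8,770 → use Q = 8,770 at tier-2 price)
TC(tier 1 (EOQ₁), Q≈2,282.4) = $1,756,416.51
TC(tier 2, Q≈8,770.0) = $1,751,239.14
Minimum at tier 2: $1,751,239.14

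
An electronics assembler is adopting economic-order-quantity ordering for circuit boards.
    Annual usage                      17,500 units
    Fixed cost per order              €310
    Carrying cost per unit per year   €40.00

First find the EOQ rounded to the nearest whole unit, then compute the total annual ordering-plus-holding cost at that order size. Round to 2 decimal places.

€20,832.67

EOQ = √(2DS/H) = √(2 × 17,500 × 310 / 40)
    = √(271,250.00) ≈ 520.82 → Q = 521 units
Orders/yr = 17,500/521 = 33.589; ordering cost = 33.589 × €310 = €10,412.67
Average inventory = 521/2 = 260.5; holding cost = 260.5 × €40 = €10,420.00
Total = €10,412.67 + €10,420.00 = €20,832.67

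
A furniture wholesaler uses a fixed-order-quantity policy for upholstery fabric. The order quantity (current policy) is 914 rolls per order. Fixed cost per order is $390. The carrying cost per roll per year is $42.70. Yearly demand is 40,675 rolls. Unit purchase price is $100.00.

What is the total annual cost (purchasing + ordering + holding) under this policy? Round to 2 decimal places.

$4,104,369.75

Annual ordering cost = (D/Q)·S = (40,675/914) × 390 = $17,355.85
Annual holding cost  = (Q/2)·H = (914/2) × 42.7 = $19,513.90
Purchase cost = D·C = 40,675 × 100 = $4,067,500.00
Total = $17,355.85 + $19,513.90 + $4,067,500.00 = $4,104,369.75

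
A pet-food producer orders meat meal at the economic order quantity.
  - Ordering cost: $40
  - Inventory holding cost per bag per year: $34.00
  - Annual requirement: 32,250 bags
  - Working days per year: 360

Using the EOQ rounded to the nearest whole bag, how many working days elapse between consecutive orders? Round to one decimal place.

3.1 days

2DS/H = 2·32,250·40/34 = 75,882.35
EOQ = √75,882.35 ≈ 275.47 → Q = 275 bags
Days between orders = 360 / (D/Q) = 360 / 117.273 ≈ 3.070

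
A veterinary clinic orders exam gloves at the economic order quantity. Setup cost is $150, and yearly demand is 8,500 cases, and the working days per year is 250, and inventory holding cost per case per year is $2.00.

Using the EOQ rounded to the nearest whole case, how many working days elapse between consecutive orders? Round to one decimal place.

33.2 days

Optimal lot size Q* = (2 × 8,500 × $150 / $2)^½ ≈ 1,129.16 → Q = 1,129 cases
Cycle time = (working days × Q)/D = (250 × 1,129) / 8,500 = 33.206 days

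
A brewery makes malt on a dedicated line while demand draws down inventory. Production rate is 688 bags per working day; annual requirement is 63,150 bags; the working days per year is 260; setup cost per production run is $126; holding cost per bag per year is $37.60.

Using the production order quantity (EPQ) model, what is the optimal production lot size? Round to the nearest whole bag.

809 bags

d = 63,150/260 = 242.8846 bags/day;  effective holding cost H(1 − d/p) = 37.6·(1 − 242.8846/688) = 24.32607
Q* = √(2DS / H_eff) = √(2·63,150·126 / 24.32607) ≈ 808.82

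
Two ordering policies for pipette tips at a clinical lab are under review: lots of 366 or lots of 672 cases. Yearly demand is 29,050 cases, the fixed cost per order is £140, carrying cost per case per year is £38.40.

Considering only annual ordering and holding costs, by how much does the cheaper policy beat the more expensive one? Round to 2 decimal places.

For each Q, cost = (D/Q)·S + (Q/2)·H.
TC(366) = (29,050/366)×140 + (366/2)×38.4 = £18,139.22
TC(672) = (29,050/672)×140 + (672/2)×38.4 = £18,954.48
Cheaper: Q = 366.  Difference = £815.26

£815.26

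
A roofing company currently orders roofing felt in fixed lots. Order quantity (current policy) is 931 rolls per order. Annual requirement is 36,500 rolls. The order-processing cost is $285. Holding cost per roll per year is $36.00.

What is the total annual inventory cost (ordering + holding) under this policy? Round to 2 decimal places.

Orders/yr = 36,500/931 = 39.205; ordering cost = 39.205 × $285 = $11,173.47
Average inventory = 931/2 = 465.5; holding cost = 465.5 × $36 = $16,758.00
Total = $11,173.47 + $16,758.00 = $27,931.47

$27,931.47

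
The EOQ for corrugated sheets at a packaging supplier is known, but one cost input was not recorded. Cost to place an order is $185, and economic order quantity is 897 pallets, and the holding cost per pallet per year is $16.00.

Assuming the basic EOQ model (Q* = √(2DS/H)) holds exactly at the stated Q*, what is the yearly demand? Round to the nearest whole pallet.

34,794 pallets per year

From Q* = √(2DS/H) ⇒ Q*² = 2DS/H.
D = Q²H / (2S) = 897² × 16 / (2 × 185) = 34,793.90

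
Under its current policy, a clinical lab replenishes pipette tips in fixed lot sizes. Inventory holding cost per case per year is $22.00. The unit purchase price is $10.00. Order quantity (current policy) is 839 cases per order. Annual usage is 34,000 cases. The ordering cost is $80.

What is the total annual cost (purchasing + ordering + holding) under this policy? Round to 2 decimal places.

$352,470.95

Annual ordering cost = (D/Q)·S = (34,000/839) × 80 = $3,241.95
Annual holding cost  = (Q/2)·H = (839/2) × 22 = $9,229.00
Purchase cost = D·C = 34,000 × 10 = $340,000.00
Total = $3,241.95 + $9,229.00 + $340,000.00 = $352,470.95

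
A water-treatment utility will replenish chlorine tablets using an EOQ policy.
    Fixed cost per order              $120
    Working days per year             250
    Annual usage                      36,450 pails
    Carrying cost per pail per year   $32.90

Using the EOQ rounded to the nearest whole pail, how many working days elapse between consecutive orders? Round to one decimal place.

3.5 days

2DS/H = 2·36,450·120/32.9 = 265,896.66
EOQ = √265,896.66 ≈ 515.65 → Q = 516 pails
Days between orders = 250 / (D/Q) = 250 / 70.640 ≈ 3.539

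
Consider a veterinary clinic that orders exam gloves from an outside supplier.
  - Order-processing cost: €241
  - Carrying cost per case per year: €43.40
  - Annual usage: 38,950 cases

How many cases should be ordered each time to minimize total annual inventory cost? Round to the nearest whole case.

658 cases

EOQ = √(2DS/H) = √(2 × 38,950 × 241 / 43.4)
    = √(432,578.34) ≈ 657.71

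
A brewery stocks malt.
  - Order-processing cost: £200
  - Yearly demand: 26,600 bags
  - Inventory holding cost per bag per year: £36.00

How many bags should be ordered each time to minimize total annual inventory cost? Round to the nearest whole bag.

2DS/H = 2·26,600·200/36 = 295,555.56
EOQ = √295,555.56 ≈ 543.65

544 bags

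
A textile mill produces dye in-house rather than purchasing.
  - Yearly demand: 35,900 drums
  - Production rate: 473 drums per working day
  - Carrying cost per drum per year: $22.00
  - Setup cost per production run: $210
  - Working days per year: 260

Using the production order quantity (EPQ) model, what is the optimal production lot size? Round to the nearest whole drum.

984 drums

Daily demand d = 35,900/260 = 138.077; p = 473; 1 − d/p = 0.70808
EPQ = √(2DS / (H(1 − d/p)))
    = √(2 × 35,900 × 210 / (22 × 0.70808)) ≈ 983.83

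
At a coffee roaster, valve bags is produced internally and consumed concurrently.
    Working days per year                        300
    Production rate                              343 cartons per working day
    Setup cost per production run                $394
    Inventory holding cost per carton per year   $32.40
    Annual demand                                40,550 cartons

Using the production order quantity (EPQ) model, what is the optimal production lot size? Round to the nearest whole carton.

1,276 cartons

Daily demand d = 40,550/300 = 135.167; p = 343; 1 − d/p = 0.60593
EPQ = √(2DS / (H(1 − d/p)))
    = √(2 × 40,550 × 394 / (32.4 × 0.60593)) ≈ 1,275.78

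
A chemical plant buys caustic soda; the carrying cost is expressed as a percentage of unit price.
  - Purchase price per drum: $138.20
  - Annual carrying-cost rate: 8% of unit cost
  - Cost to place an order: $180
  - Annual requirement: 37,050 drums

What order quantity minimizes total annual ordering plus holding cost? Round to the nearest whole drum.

Holding cost per drum per year: H = 8% × $138.2 = $11.0560
Q* = √(2·D·S / H) = √(2·37,050·180 / 11.056) = √1,206,403.8 ≈ 1,098.36

1,098 drums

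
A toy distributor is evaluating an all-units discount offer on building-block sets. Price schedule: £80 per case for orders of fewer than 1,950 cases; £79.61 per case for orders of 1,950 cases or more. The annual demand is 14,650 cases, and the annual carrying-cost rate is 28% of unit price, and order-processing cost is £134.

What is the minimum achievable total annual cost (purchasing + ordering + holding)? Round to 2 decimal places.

£1,181,378.00

H₁ = 28%×£80 = £22.4000;  H₂ = 28%×£79.61 = £22.2908
EOQ₁ = √(2×14,650×134/22.4000) = 418.66  (< 1,950, feasible at tier 1)
EOQ₂ = √(2×14,650×134/22.2908) = 419.68  (< 1,950 → use Q = 1,950 at tier-2 price)
TC(tier 1 (EOQ₁), Q≈418.7) = £1,181,378.00
TC(tier 2, Q≈1,950.0) = £1,189,026.75
Minimum at tier 1 (EOQ₁): £1,181,378.00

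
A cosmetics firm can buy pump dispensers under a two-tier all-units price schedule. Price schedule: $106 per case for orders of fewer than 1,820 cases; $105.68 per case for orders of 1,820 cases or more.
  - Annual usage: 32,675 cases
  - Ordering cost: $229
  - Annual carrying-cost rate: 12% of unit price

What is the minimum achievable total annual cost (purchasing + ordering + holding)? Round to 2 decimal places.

$3,468,745.56

H₁ = 12%×$106 = $12.7200;  H₂ = 12%×$105.68 = $12.6816
EOQ₁ = √(2×32,675×229/12.7200) = 1,084.67  (< 1,820, feasible at tier 1)
EOQ₂ = √(2×32,675×229/12.6816) = 1,086.31  (< 1,820 → use Q = 1,820 at tier-2 price)
TC(tier 1 (EOQ₁), Q≈1,084.7) = $3,477,346.98
TC(tier 2, Q≈1,820.0) = $3,468,745.56
Minimum at tier 2: $3,468,745.56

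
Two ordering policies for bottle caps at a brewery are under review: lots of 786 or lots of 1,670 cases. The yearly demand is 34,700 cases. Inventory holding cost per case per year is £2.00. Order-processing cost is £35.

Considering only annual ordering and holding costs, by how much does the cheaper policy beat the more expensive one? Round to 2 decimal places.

TC(Q) = (D/Q)S + (Q/2)H
TC(786) = (34,700/786)×35 + (786/2)×2 = £2,331.17
TC(1,670) = (34,700/1,670)×35 + (1,670/2)×2 = £2,397.25
|ΔTC| = |£2,331.17 − £2,397.25| = £66.08

£66.08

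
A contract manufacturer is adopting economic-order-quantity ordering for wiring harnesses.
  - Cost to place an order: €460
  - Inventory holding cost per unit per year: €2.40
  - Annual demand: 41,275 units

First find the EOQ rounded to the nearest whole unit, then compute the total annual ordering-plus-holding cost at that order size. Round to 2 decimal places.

€9,546.48

Optimal lot size Q* = (2 × 41,275 × €460 / €2.4)^½ ≈ 3,977.70 → Q = 3,978 units
Orders/yr = 41,275/3,978 = 10.376; ordering cost = 10.376 × €460 = €4,772.88
Average inventory = 3,978/2 = 1989; holding cost = 1989 × €2.4 = €4,773.60
Total = €4,772.88 + €4,773.60 = €9,546.48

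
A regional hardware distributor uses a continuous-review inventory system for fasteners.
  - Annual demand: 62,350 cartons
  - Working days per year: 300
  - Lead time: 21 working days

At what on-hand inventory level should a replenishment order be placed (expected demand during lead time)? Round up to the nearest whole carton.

Daily demand d = 62,350 / 300 = 207.833 cartons/day
Demand during lead time = 207.833 × 21 = 4,364.50
Reorder point = 4,364.50 → round up

4,365 cartons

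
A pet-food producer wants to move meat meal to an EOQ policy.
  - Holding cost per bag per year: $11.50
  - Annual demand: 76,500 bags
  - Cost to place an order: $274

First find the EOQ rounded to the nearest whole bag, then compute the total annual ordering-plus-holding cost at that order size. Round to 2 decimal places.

$21,956.84

2DS/H = 2·76,500·274/11.5 = 3,645,391.30
EOQ = √3,645,391.30 ≈ 1,909.29 → Q = 1,909 bags
Ordering: D/Q × S = 76,500/1,909 × $274 = $10,980.09
Holding:  Q/2 × H = 1,909/2 × $11.5 = $10,976.75
Total = $10,980.09 + $10,976.75 = $21,956.84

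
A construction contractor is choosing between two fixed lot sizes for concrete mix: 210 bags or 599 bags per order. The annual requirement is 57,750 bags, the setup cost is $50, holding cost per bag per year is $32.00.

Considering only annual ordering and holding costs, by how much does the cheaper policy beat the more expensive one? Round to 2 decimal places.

$2,705.47

For each Q, cost = (D/Q)·S + (Q/2)·H.
TC(210) = (57,750/210)×50 + (210/2)×32 = $17,110.00
TC(599) = (57,750/599)×50 + (599/2)×32 = $14,404.53
Cheaper: Q = 599.  Difference = $2,705.47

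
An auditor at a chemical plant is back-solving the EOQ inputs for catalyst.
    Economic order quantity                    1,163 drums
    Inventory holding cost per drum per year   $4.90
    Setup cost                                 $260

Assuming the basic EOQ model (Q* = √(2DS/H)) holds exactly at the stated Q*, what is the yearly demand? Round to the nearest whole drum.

12,745 drums per year

EOQ relation: Q² = 2DS/H, so rearrange for the unknown.
D = Q²H / (2S) = 1,163² × 4.9 / (2 × 260) = 12,745.36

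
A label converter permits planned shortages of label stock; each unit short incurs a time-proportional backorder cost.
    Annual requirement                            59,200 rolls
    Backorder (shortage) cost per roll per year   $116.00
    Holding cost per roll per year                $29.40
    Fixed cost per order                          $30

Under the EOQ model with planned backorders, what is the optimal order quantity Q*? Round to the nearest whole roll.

389 rolls

Basic EOQ = √(2·59,200·30/29.4) = 347.586
Backorder adjustment √((H+b)/b) = √((29.4+116)/116) = 1.1196
Q* = 347.586 × 1.1196 ≈ 389.15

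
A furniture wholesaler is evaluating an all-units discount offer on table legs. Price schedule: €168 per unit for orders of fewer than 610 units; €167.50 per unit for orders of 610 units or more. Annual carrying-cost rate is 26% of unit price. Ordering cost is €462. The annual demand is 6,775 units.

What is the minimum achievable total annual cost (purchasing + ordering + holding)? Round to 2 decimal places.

€1,153,226.48

H₁ = 26%×€168 = €43.6800;  H₂ = 26%×€167.50 = €43.5500
EOQ₁ = √(2×6,775×462/43.6800) = 378.57  (< 610, feasible at tier 1)
EOQ₂ = √(2×6,775×462/43.5500) = 379.14  (< 610 → use Q = 610 at tier-2 price)
TC(tier 1 (EOQ₁), Q≈378.6) = €1,154,736.06
TC(tier 2, Q≈610.0) = €1,153,226.48
Minimum at tier 2: €1,153,226.48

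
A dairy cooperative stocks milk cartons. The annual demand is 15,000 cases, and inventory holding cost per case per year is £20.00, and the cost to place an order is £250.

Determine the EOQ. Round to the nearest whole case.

EOQ = √(2DS/H) = √(2 × 15,000 × 250 / 20)
    = √(375,000.00) ≈ 612.37

612 cases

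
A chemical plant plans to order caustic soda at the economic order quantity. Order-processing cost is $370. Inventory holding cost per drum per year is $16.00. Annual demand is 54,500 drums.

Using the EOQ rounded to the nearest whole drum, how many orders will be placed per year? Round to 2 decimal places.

Optimal lot size Q* = (2 × 54,500 × $370 / $16)^½ ≈ 1,587.65 → Q = 1,588
Orders per year = D/Q = 54,500 / 1,588 = 34.320

34.32 orders per year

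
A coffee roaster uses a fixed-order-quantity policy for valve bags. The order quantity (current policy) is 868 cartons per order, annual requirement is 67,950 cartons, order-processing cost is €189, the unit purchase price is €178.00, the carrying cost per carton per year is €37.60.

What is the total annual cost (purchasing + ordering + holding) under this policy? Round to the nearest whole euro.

€12,126,214

Ordering: D/Q × S = 67,950/868 × €189 = €14,795.56
Holding:  Q/2 × H = 868/2 × €37.6 = €16,318.40
Purchase cost = D·C = 67,950 × 178 = €12,095,100.00
Total = €14,795.56 + €16,318.40 + €12,095,100.00 = €12,126,213.96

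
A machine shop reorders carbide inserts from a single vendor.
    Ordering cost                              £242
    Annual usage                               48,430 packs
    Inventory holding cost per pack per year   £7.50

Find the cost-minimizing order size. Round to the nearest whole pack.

1,768 packs

EOQ = √(2DS/H) = √(2 × 48,430 × 242 / 7.5)
    = √(3,125,349.33) ≈ 1,767.87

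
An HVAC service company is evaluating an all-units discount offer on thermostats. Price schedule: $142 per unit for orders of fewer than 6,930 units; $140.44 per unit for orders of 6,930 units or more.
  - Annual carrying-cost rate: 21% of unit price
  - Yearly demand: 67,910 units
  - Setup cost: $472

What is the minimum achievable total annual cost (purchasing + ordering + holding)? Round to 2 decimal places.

H₁ = 21%×$142 = $29.8200;  H₂ = 21%×$140.44 = $29.4924
EOQ₁ = √(2×67,910×472/29.8200) = 1,466.22  (< 6,930, feasible at tier 1)
EOQ₂ = √(2×67,910×472/29.4924) = 1,474.34  (< 6,930 → use Q = 6,930 at tier-2 price)
TC(tier 1 (EOQ₁), Q≈1,466.2) = $9,686,942.67
TC(tier 2, Q≈6,930.0) = $9,644,096.89
Minimum at tier 2: $9,644,096.89

$9,644,096.89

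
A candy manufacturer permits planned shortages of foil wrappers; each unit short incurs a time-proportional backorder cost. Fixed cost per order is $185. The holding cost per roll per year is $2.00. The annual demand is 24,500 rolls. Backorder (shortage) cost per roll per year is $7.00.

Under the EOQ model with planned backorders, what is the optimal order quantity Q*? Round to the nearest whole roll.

2,414 rolls

Basic EOQ = √(2·24,500·185/2) = 2,128.967
Backorder adjustment √((H+b)/b) = √((2+7)/7) = 1.1339
Q* = 2,128.967 × 1.1339 ≈ 2,414.02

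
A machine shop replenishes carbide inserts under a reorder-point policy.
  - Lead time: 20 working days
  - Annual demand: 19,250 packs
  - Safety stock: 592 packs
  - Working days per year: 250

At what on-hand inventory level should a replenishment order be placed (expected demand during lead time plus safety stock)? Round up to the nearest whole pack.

2,132 packs

Daily demand d = 19,250 / 250 = 77.000 packs/day
Demand during lead time = 77.000 × 20 = 1,540.00
Reorder point = 1,540.00 + 592 = 2,132.00 → round up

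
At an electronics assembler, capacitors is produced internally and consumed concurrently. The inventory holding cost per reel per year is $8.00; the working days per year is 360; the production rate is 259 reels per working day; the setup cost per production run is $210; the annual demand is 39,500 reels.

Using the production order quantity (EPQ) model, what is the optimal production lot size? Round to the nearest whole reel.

Daily demand d = 39,500/360 = 109.722; p = 259; 1 − d/p = 0.57636
EPQ = √(2DS / (H(1 − d/p)))
    = √(2 × 39,500 × 210 / (8 × 0.57636)) ≈ 1,896.84

1,897 reels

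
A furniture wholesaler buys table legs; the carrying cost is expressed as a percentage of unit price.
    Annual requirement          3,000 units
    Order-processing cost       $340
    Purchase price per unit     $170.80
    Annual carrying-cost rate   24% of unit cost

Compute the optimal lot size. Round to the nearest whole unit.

223 units

H = i·C = 0.24 × $170.8 = $40.9920 per unit-year
EOQ = √(2DS/H) = √(2 × 3,000 × 340 / 40.992)
    = √(49,765.81) ≈ 223.08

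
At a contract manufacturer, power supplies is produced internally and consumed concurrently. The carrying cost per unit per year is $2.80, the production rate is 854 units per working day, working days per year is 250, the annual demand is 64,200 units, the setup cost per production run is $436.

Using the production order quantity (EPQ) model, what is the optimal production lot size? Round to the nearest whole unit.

5,347 units

d = 64,200/250 = 256.8000 units/day;  effective holding cost H(1 − d/p) = 2.8·(1 − 256.8000/854) = 1.95803
Q* = √(2DS / H_eff) = √(2·64,200·436 / 1.95803) ≈ 5,347.07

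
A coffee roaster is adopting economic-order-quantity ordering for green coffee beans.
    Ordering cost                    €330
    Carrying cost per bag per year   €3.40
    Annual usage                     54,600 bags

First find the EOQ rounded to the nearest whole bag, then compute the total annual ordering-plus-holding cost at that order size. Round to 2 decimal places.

€11,068.98

Optimal lot size Q* = (2 × 54,600 × €330 / €3.4)^½ ≈ 3,255.58 → Q = 3,256 bags
Ordering: D/Q × S = 54,600/3,256 × €330 = €5,533.78
Holding:  Q/2 × H = 3,256/2 × €3.4 = €5,535.20
Total = €5,533.78 + €5,535.20 = €11,068.98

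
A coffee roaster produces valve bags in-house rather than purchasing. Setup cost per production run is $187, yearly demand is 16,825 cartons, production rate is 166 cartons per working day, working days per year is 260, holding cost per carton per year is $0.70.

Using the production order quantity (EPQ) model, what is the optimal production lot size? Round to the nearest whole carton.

Daily demand d = 16,825/260 = 64.712; p = 166; 1 − d/p = 0.61017
EPQ = √(2DS / (H(1 − d/p)))
    = √(2 × 16,825 × 187 / (0.7 × 0.61017)) ≈ 3,838.30

3,838 cartons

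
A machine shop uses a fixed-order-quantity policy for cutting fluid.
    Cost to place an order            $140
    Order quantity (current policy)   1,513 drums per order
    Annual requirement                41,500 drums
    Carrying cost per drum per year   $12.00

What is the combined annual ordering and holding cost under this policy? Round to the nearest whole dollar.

$12,918

Orders/yr = 41,500/1,513 = 27.429; ordering cost = 27.429 × $140 = $3,840.05
Average inventory = 1,513/2 = 756.5; holding cost = 756.5 × $12 = $9,078.00
Total = $3,840.05 + $9,078.00 = $12,918.05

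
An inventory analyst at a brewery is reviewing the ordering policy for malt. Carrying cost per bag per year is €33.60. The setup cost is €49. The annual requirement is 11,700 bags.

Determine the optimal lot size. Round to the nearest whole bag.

185 bags

EOQ = √(2DS/H) = √(2 × 11,700 × 49 / 33.6)
    = √(34,125.00) ≈ 184.73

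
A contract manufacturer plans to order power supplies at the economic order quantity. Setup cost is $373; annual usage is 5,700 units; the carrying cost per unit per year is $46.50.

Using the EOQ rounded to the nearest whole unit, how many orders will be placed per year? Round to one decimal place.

2DS/H = 2·5,700·373/46.5 = 91,445.16
EOQ = √91,445.16 ≈ 302.40 → Q = 302
N = D/Q = 5,700/302 ≈ 18.874 orders/yr

18.9 orders per year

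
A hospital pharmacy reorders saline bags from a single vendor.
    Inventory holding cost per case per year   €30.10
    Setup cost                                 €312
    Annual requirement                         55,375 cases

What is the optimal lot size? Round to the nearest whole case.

1,071 cases

EOQ = √(2DS/H) = √(2 × 55,375 × 312 / 30.1)
    = √(1,147,973.42) ≈ 1,071.44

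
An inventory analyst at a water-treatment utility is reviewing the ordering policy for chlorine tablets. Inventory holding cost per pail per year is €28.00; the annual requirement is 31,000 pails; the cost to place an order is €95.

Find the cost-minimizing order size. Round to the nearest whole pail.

2DS/H = 2·31,000·95/28 = 210,357.14
EOQ = √210,357.14 ≈ 458.65

459 pails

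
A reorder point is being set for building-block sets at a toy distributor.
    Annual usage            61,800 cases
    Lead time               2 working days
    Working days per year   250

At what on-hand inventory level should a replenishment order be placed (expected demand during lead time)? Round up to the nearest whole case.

Daily demand d = 61,800 / 250 = 247.200 cases/day
Demand during lead time = 247.200 × 2 = 494.40
Reorder point = 494.40 → round up

495 cases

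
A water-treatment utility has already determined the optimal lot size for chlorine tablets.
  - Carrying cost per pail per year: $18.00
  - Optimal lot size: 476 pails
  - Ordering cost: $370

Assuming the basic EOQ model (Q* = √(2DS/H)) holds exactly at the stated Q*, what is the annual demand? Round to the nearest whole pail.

5,511 pails per year

Since Q* = (2DS/H)^½, squaring gives Q*²·H = 2DS.
D = Q²H / (2S) = 476² × 18 / (2 × 370) = 5,511.31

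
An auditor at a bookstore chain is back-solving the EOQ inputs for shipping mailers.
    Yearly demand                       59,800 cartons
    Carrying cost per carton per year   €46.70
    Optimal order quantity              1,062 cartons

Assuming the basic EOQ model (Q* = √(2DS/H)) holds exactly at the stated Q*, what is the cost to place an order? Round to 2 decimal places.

€440.39

EOQ relation: Q² = 2DS/H, so rearrange for the unknown.
S = Q²H / (2D) = 1,062² × 46.7 / (2 × 59,800) = 440.3872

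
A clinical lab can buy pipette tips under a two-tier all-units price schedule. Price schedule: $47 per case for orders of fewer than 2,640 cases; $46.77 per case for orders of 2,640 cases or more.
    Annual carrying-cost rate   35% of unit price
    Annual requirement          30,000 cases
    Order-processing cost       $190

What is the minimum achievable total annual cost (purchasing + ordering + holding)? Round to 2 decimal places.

H₁ = 35%×$47 = $16.4500;  H₂ = 35%×$46.77 = $16.3695
EOQ₁ = √(2×30,000×190/16.4500) = 832.47  (< 2,640, feasible at tier 1)
EOQ₂ = √(2×30,000×190/16.3695) = 834.52  (< 2,640 → use Q = 2,640 at tier-2 price)
TC(tier 1 (EOQ₁), Q≈832.5) = $1,423,694.16
TC(tier 2, Q≈2,640.0) = $1,426,866.83
Minimum at tier 1 (EOQ₁): $1,423,694.16

$1,423,694.16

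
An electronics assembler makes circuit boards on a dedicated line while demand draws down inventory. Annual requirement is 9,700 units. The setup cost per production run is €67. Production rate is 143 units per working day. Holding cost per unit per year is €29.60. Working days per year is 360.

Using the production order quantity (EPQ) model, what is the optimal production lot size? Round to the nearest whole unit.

Daily demand d = 9,700/360 = 26.944; p = 143; 1 − d/p = 0.81158
EPQ = √(2DS / (H(1 − d/p)))
    = √(2 × 9,700 × 67 / (29.6 × 0.81158)) ≈ 232.61

233 units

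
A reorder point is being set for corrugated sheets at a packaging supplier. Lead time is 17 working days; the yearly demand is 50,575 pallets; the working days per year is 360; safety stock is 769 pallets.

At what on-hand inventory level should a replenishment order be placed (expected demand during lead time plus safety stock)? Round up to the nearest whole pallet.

Daily demand d = 50,575 / 360 = 140.486 pallets/day
Demand during lead time = 140.486 × 17 = 2,388.26
Reorder point = 2,388.26 + 769 = 3,157.26 → round up

3,158 pallets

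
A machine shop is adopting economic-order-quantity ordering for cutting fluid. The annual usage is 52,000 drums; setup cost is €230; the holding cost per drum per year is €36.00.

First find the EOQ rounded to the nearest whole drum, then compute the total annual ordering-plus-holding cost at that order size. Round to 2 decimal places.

€29,344.85

Optimal lot size Q* = (2 × 52,000 × €230 / €36)^½ ≈ 815.13 → Q = 815 drums
Orders/yr = 52,000/815 = 63.804; ordering cost = 63.804 × €230 = €14,674.85
Average inventory = 815/2 = 407.5; holding cost = 407.5 × €36 = €14,670.00
Total = €14,674.85 + €14,670.00 = €29,344.85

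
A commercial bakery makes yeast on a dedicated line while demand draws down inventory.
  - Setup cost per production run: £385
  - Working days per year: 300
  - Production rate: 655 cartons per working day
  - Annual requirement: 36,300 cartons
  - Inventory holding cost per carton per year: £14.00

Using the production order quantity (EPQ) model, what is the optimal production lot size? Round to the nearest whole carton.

Daily demand d = 36,300/300 = 121.000; p = 655; 1 − d/p = 0.81527
EPQ = √(2DS / (H(1 − d/p)))
    = √(2 × 36,300 × 385 / (14 × 0.81527)) ≈ 1,564.89

1,565 cartons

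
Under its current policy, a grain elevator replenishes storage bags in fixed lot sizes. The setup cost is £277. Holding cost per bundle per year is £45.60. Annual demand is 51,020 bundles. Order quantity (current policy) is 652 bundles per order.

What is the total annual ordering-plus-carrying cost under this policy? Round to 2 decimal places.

£36,541.27

Ordering: D/Q × S = 51,020/652 × £277 = £21,675.67
Holding:  Q/2 × H = 652/2 × £45.6 = £14,865.60
Total = £21,675.67 + £14,865.60 = £36,541.27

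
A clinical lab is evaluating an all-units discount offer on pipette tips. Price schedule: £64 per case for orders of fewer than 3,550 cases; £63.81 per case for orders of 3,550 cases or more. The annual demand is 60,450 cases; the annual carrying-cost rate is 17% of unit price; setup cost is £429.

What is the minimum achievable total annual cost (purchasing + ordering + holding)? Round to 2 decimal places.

H₁ = 17%×£64 = £10.8800;  H₂ = 17%×£63.81 = £10.8477
EOQ₁ = √(2×60,450×429/10.8800) = 2,183.37  (< 3,550, feasible at tier 1)
EOQ₂ = √(2×60,450×429/10.8477) = 2,186.62  (< 3,550 → use Q = 3,550 at tier-2 price)
TC(tier 1 (EOQ₁), Q≈2,183.4) = £3,892,555.07
TC(tier 2, Q≈3,550.0) = £3,883,874.25
Minimum at tier 2: £3,883,874.25

£3,883,874.25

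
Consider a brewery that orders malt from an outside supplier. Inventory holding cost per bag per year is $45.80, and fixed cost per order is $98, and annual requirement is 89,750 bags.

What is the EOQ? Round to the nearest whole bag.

620 bags

Optimal lot size Q* = (2 × 89,750 × $98 / $45.8)^½ ≈ 619.74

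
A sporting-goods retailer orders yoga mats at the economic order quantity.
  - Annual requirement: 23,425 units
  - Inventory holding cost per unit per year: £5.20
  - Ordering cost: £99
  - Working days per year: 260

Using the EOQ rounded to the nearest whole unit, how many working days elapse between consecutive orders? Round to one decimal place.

EOQ = √(2DS/H) = √(2 × 23,425 × 99 / 5.2)
    = √(891,951.92) ≈ 944.43 → Q = 944 units
T = Q/D × 260 days = 944/23,425 × 260 = 10.478 days

10.5 days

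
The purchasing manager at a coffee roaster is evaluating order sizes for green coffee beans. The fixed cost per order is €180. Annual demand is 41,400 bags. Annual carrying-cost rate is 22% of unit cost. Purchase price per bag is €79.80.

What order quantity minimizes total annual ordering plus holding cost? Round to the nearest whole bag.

Holding cost per bag per year: H = 22% × €79.8 = €17.5560
Q* = √(2·D·S / H) = √(2·41,400·180 / 17.556) = √848,940.5 ≈ 921.38

921 bags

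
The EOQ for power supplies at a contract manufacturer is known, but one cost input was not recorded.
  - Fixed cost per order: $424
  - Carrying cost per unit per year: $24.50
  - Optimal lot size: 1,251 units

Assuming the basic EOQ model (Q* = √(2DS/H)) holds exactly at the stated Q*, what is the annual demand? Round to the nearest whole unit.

Since Q* = (2DS/H)^½, squaring gives Q*²·H = 2DS.
D = Q²H / (2S) = 1,251² × 24.5 / (2 × 424) = 45,215.24

45,215 units per year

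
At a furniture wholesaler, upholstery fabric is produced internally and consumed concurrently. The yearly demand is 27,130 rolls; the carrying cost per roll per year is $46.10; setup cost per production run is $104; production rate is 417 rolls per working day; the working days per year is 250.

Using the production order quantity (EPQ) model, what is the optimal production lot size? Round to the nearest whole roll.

d = 27,130/250 = 108.5200 rolls/day;  effective holding cost H(1 − d/p) = 46.1·(1 − 108.5200/417) = 34.10294
Q* = √(2DS / H_eff) = √(2·27,130·104 / 34.10294) ≈ 406.78

407 rolls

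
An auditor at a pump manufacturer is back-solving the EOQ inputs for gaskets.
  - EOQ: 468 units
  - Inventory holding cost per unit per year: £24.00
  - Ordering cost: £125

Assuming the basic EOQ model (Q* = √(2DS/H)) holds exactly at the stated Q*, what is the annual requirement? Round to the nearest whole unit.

21,026 units per year

From Q* = √(2DS/H) ⇒ Q*² = 2DS/H.
D = Q²H / (2S) = 468² × 24 / (2 × 125) = 21,026.30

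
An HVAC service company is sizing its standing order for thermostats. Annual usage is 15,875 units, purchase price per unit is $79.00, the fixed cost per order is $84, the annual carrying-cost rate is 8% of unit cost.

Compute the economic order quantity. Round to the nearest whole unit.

Carrying cost H = $79 × 8% = $6.3200/unit/yr
2DS/H = 2·15,875·84/6.32 = 421,993.67
EOQ = √421,993.67 ≈ 649.61

650 units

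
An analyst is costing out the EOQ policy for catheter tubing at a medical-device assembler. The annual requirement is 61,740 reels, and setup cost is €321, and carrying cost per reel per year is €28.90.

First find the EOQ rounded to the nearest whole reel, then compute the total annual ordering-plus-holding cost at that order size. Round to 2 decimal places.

EOQ = √(2DS/H) = √(2 × 61,740 × 321 / 28.9)
    = √(1,371,525.26) ≈ 1,171.12 → Q = 1,171 reels
Annual ordering cost = (D/Q)·S = (61,740/1,171) × 321 = €16,924.46
Annual holding cost  = (Q/2)·H = (1,171/2) × 28.9 = €16,920.95
Total = €16,924.46 + €16,920.95 = €33,845.41

€33,845.41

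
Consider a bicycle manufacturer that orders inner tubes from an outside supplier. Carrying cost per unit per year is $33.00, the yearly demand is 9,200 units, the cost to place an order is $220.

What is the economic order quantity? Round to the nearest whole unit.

350 units

Q* = √(2·D·S / H) = √(2·9,200·220 / 33) = √122,666.7 ≈ 350.24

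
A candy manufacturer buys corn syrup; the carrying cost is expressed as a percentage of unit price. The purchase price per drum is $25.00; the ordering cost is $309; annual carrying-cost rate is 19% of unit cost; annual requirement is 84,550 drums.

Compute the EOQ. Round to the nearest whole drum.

3,317 drums

Holding cost per drum per year: H = 19% × $25 = $4.7500
EOQ = √(2DS/H) = √(2 × 84,550 × 309 / 4.75)
    = √(11,000,400.00) ≈ 3,316.69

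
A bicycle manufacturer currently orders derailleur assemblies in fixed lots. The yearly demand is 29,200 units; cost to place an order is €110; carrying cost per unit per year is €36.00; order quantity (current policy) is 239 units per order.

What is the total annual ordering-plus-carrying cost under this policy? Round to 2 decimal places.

€17,741.33

Annual ordering cost = (D/Q)·S = (29,200/239) × 110 = €13,439.33
Annual holding cost  = (Q/2)·H = (239/2) × 36 = €4,302.00
Total = €13,439.33 + €4,302.00 = €17,741.33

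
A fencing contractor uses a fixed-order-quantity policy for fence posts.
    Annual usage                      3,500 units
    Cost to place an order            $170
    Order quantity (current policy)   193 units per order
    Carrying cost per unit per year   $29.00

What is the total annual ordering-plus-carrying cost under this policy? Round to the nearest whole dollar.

Orders/yr = 3,500/193 = 18.135; ordering cost = 18.135 × $170 = $3,082.90
Average inventory = 193/2 = 96.5; holding cost = 96.5 × $29 = $2,798.50
Total = $3,082.90 + $2,798.50 = $5,881.40

$5,881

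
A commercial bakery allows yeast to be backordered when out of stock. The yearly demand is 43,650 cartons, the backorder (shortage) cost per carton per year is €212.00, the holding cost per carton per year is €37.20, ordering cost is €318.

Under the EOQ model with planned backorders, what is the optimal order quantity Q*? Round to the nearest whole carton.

937 cartons

Q* = √(2DS/H) · √((H + b)/b)
   = √(2 × 43,650 × 318 / 37.2) · √((37.2 + 212) / 212)
   = 863.872 × 1.0842 ≈ 936.60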